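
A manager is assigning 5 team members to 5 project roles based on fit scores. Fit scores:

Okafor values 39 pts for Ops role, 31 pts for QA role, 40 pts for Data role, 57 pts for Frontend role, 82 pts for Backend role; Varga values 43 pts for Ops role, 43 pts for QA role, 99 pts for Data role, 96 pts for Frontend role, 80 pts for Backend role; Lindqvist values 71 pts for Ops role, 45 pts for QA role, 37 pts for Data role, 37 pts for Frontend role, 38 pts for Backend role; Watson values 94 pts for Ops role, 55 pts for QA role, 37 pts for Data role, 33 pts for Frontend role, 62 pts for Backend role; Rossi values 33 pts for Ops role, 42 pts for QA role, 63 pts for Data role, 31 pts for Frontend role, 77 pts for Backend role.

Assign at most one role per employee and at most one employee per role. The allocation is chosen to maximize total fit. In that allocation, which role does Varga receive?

Varga receives Frontend role.

Optimal: Okafor→Backend role (82 pts), Varga→Frontend role (96 pts), Lindqvist→QA role (45 pts), Watson→Ops role (94 pts), Rossi→Data role (63 pts) — total 82+96+45+94+63 = 380 pts.
Max-entry greedy (repeatedly take the single best remaining cell) gives 351 pts, worse by 29.
Varga's own top role is Data role (99 pts), but forcing Varga→Data role and reassigning the rest optimally gives only 372 pts — worse by 8.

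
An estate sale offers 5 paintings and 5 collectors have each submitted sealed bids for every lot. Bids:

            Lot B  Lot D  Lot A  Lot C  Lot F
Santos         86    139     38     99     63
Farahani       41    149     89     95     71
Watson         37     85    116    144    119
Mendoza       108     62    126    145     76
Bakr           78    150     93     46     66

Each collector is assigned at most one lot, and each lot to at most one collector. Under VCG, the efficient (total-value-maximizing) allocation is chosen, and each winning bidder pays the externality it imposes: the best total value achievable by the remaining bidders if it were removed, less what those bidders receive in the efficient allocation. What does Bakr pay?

Bakr pays $6.

Efficient allocation: Santos→Lot B ($86), Farahani→Lot D ($149), Watson→Lot F ($119), Mendoza→Lot C ($145), Bakr→Lot A ($93); total welfare W = $592.
Bakr receives Lot A at value $93, so the others get W − 93 = $499.
Without Bakr: best allocation of the remaining 4 bidders over all 5 lots is Santos→Lot B ($86), Farahani→Lot D ($149), Watson→Lot C ($144), Mendoza→Lot A ($126), total $505.
VCG payment = (others' best without Bakr) − (others' welfare with Bakr) = 505 − 499 = $6.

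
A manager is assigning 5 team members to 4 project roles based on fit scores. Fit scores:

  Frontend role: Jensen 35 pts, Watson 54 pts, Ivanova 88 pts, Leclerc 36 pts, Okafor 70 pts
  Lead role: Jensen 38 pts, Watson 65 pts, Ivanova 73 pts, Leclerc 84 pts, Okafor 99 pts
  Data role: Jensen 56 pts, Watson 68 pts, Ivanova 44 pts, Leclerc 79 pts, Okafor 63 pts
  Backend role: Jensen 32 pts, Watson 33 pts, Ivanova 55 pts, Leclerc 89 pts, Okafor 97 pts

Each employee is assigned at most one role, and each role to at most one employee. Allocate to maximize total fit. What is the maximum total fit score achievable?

Maximum total: 344 pts

This is a one-to-one assignment (maximum-weight bipartite matching).
Optimal: Ivanova→Frontend role (88 pts), Okafor→Lead role (99 pts), Watson→Data role (68 pts), Leclerc→Backend role (89 pts) — total 88+99+68+89 = 344 pts.
Row-greedy (each employee in turn takes its best remaining role) gives 298 pts, worse by 46.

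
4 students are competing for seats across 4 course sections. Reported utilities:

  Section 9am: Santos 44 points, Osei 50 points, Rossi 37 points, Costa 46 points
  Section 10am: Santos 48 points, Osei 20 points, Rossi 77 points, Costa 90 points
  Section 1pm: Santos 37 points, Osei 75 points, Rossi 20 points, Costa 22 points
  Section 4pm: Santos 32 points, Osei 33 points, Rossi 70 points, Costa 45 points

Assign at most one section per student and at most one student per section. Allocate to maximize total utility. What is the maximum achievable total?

Optimal: Santos→Section 9am (44 points), Osei→Section 1pm (75 points), Rossi→Section 4pm (70 points), Costa→Section 10am (90 points) — total 44+75+70+90 = 279 points.
Swapping Osei↔Santos (Osei→Section 9am 50 points, Santos→Section 1pm 37 points) loses 32.
Every other assignment is strictly worse.

Maximum total: 279 points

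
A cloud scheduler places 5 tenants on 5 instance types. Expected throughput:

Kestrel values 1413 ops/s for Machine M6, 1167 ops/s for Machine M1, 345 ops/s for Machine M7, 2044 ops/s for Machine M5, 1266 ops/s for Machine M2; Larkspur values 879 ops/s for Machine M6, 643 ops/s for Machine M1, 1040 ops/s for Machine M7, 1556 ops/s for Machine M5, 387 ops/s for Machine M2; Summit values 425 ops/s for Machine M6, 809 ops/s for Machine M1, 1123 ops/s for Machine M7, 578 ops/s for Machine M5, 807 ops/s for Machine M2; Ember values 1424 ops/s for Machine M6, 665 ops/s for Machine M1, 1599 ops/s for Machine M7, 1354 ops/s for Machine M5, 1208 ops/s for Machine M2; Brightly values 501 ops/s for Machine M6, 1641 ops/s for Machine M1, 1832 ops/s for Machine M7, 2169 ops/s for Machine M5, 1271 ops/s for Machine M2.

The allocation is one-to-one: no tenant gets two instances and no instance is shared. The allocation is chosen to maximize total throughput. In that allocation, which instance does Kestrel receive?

Kestrel receives Machine M6.

Optimal: Kestrel→Machine M6 (1413 ops/s), Larkspur→Machine M5 (1556 ops/s), Summit→Machine M2 (807 ops/s), Ember→Machine M7 (1599 ops/s), Brightly→Machine M1 (1641 ops/s) — total 1413+1556+807+1599+1641 = 7016 ops/s.
Swapping Ember↔Kestrel (Ember→Machine M6 1424 ops/s, Kestrel→Machine M7 345 ops/s) loses 1243.
Checked against all permutations: 7016 ops/s is optimal.
Kestrel's own top instance is Machine M5 (2044 ops/s), but forcing Kestrel→Machine M5 and reassigning the rest optimally gives only 6970 ops/s — worse by 46.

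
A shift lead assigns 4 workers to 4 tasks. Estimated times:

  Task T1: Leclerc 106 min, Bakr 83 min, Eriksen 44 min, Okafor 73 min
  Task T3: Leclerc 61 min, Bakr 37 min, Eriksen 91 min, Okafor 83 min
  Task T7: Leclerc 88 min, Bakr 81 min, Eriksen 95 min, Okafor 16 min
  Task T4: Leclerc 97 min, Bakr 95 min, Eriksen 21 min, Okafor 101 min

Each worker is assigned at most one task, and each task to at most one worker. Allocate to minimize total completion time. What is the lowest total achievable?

Minimum total: 180 min

Optimal: Leclerc→Task T1 (106 min), Bakr→Task T3 (37 min), Eriksen→Task T4 (21 min), Okafor→Task T7 (16 min) — total 106+37+21+16 = 180 min.
Column-greedy (each task in turn goes to its cheapest remaining worker) gives 194 min, worse by 14.
Swapping Eriksen↔Bakr (Eriksen→Task T3 91 min, Bakr→Task T4 95 min) adds 128.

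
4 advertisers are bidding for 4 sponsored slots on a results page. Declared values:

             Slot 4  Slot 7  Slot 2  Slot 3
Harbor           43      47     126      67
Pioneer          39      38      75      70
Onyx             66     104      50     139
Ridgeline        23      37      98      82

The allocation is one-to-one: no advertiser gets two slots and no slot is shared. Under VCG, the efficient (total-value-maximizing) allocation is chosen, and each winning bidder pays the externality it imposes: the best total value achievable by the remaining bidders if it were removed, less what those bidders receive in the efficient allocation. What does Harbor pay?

Harbor pays $51.

Efficient allocation: Harbor→Slot 2 ($126), Pioneer→Slot 4 ($39), Onyx→Slot 7 ($104), Ridgeline→Slot 3 ($82); total welfare W = $351.
Harbor receives Slot 2 at value $126, so the others get W − 126 = $225.
Without Harbor: best allocation of the remaining 3 bidders over all 4 slots is Pioneer→Slot 4 ($39), Onyx→Slot 3 ($139), Ridgeline→Slot 2 ($98), total $276.
VCG payment = (others' best without Harbor) − (others' welfare with Harbor) = 276 − 225 = $51.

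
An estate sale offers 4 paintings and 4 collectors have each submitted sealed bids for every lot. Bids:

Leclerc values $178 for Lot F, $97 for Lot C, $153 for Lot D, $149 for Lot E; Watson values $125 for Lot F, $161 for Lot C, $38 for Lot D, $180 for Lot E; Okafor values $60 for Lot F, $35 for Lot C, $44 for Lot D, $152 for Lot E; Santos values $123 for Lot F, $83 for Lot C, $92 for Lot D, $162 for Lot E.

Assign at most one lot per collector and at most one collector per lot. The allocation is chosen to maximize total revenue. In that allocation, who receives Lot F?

Optimal: Leclerc→Lot D ($153), Watson→Lot C ($161), Okafor→Lot E ($152), Santos→Lot F ($123) — total 153+161+152+123 = $589.
Column-greedy (each lot in turn goes to its best remaining collector) gives $583, worse by 6.
Next-best assignment: Leclerc→Lot F, Watson→Lot C, Okafor→Lot E, Santos→Lot D = $583.
Swapping Okafor↔Leclerc (Okafor→Lot D $44, Leclerc→Lot E $149) loses 112.
No other one-to-one assignment exceeds $589.
Santos's own top lot is Lot E ($162), but forcing Santos→Lot E and reassigning the rest optimally gives only $545 — worse by 44.

Santos receives Lot F.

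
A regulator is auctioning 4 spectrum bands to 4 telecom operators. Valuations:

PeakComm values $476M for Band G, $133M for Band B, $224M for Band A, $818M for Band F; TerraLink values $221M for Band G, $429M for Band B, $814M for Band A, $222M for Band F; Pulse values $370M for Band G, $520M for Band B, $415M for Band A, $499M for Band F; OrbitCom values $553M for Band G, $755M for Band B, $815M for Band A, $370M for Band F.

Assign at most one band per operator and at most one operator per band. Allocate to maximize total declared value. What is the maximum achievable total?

This is the linear assignment problem.
Optimal: PeakComm→Band F ($818M), TerraLink→Band A ($814M), Pulse→Band G ($370M), OrbitCom→Band B ($755M) — total 818+814+370+755 = $2757M.
Row-greedy (each operator in turn takes its best remaining band) gives $2705M, worse by 52.
Next-best assignment: PeakComm→Band F, TerraLink→Band A, Pulse→Band B, OrbitCom→Band G = $2705M.

Max total: $2757M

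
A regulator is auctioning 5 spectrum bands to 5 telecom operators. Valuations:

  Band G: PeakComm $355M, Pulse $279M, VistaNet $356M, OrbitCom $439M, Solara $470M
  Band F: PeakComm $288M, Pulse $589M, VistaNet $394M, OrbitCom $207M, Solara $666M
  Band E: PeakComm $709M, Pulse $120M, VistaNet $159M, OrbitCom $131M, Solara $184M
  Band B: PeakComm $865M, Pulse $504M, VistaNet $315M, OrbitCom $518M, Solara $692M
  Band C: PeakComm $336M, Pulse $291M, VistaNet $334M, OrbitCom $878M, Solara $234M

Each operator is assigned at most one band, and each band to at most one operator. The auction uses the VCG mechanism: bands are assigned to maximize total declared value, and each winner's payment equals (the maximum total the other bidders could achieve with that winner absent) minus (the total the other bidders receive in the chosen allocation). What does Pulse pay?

Efficient allocation: PeakComm→Band E ($709M), Pulse→Band F ($589M), VistaNet→Band G ($356M), OrbitCom→Band C ($878M), Solara→Band B ($692M); total welfare W = $3224M.
Pulse receives Band F at value $589M, so the others get W − 589 = $2635M.
Without Pulse: best allocation of the remaining 4 bidders over all 5 bands is PeakComm→Band B ($865M), VistaNet→Band G ($356M), OrbitCom→Band C ($878M), Solara→Band F ($666M), total $2765M.
VCG payment = (others' best without Pulse) − (others' welfare with Pulse) = 2765 − 2635 = $130M.

Pulse pays $130M.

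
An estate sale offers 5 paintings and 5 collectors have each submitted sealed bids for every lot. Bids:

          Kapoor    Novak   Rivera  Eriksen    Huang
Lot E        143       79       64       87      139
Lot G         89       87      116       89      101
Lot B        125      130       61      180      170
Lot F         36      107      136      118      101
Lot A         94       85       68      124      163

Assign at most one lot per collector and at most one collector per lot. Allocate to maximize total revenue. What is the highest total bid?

This is a one-to-one assignment (maximum-weight bipartite matching).
Optimal: Kapoor→Lot E ($143), Novak→Lot G ($87), Rivera→Lot F ($136), Eriksen→Lot B ($180), Huang→Lot A ($163) — total 143+87+136+180+163 = $709.
Row-greedy (each collector in turn takes its best remaining lot) gives $634, worse by 75.

Max total: $709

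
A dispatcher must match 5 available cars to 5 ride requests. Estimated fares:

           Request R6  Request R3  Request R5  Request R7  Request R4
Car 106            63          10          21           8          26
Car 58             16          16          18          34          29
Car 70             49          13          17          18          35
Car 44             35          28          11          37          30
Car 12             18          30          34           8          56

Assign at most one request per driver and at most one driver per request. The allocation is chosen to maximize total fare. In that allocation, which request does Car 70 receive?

This is the linear assignment problem.
Optimal: Car 106→Request R6 ($63), Car 58→Request R7 ($34), Car 70→Request R5 ($17), Car 44→Request R3 ($28), Car 12→Request R4 ($56) — total 63+34+17+28+56 = $198.
Max-entry greedy (repeatedly take the single best remaining cell) gives $187, worse by 11.
Swapping Car 58↔Car 44 (Car 58→Request R3 $16, Car 44→Request R7 $37) loses 9.
No other one-to-one assignment exceeds $198.
Car 70's own top request is Request R6 ($49), but forcing Car 70→Request R6 and reassigning the rest optimally gives only $188 — worse by 10.

Car 70 receives Request R5.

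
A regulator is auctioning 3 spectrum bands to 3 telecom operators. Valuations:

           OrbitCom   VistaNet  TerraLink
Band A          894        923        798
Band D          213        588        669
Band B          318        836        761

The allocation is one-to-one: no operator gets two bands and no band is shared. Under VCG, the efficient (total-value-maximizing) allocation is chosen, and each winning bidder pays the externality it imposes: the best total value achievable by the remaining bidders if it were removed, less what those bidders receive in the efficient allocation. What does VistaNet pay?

VistaNet pays $92M.

Efficient allocation: OrbitCom→Band A ($894M), VistaNet→Band B ($836M), TerraLink→Band D ($669M); total welfare W = $2399M.
VistaNet receives Band B at value $836M, so the others get W − 836 = $1563M.
Without VistaNet: best allocation of the remaining 2 bidders over all 3 bands is OrbitCom→Band A ($894M), TerraLink→Band B ($761M), total $1655M.
VCG payment = (others' best without VistaNet) − (others' welfare with VistaNet) = 1655 − 1563 = $92M.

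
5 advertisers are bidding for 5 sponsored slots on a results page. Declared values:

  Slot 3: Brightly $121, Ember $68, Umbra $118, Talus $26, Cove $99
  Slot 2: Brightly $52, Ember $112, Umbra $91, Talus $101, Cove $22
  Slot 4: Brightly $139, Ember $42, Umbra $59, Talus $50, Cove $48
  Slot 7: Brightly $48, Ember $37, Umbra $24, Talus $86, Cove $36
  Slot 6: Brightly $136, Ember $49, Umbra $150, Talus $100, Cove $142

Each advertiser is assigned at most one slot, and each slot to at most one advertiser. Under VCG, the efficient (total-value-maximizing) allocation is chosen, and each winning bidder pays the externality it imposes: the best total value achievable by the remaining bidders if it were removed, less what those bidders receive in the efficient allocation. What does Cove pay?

Cove pays $32.

Efficient allocation: Brightly→Slot 4 ($139), Ember→Slot 2 ($112), Umbra→Slot 3 ($118), Talus→Slot 7 ($86), Cove→Slot 6 ($142); total welfare W = $597.
Cove receives Slot 6 at value $142, so the others get W − 142 = $455.
Without Cove: best allocation of the remaining 4 bidders over all 5 slots is Brightly→Slot 4 ($139), Ember→Slot 2 ($112), Umbra→Slot 6 ($150), Talus→Slot 7 ($86), total $487.
VCG payment = (others' best without Cove) − (others' welfare with Cove) = 487 − 455 = $32.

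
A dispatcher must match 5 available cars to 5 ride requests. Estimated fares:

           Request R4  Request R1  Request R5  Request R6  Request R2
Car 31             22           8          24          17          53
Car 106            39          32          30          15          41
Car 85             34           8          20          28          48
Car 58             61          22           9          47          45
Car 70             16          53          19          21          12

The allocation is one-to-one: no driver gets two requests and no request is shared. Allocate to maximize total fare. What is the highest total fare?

Maximum total: $225

Optimal: Car 31→Request R2 ($53), Car 106→Request R5 ($30), Car 85→Request R6 ($28), Car 58→Request R4 ($61), Car 70→Request R1 ($53) — total 53+30+28+61+53 = $225.
Row-greedy (each driver in turn takes its best remaining request) gives $161, worse by 64.
Next-best assignment: Car 31→Request R2, Car 106→Request R5, Car 85→Request R4, Car 58→Request R6, Car 70→Request R1 = $217.
Checked against all permutations: $225 is optimal.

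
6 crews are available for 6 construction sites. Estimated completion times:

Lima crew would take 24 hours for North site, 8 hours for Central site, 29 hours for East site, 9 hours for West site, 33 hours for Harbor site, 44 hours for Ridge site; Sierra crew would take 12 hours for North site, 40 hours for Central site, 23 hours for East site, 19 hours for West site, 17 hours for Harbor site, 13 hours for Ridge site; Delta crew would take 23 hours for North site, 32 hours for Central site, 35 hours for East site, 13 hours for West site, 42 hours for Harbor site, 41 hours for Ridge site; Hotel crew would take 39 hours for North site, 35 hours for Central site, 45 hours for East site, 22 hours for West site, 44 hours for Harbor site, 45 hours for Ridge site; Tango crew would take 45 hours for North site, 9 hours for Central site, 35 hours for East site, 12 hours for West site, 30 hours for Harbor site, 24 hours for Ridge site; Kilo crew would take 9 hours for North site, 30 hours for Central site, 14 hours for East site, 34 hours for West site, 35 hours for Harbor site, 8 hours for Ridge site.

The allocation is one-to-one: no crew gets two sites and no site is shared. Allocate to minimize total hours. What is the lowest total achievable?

Minimum total: 108 hours

Optimal: Lima crew→Central site (8 hours), Sierra crew→Harbor site (17 hours), Delta crew→North site (23 hours), Hotel crew→West site (22 hours), Tango crew→Ridge site (24 hours), Kilo crew→East site (14 hours) — total 8+17+23+22+24+14 = 108 hours.
Column-greedy (each site in turn goes to its cheapest remaining crew) gives 139 hours, worse by 31.
No other one-to-one assignment undercuts 108 hours.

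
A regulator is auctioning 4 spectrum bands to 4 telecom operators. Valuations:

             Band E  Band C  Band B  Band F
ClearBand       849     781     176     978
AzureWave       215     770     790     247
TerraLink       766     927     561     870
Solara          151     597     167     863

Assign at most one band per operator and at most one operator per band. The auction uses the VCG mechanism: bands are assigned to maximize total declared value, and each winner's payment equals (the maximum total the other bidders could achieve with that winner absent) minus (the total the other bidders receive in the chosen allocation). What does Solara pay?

Efficient allocation: ClearBand→Band E ($849M), AzureWave→Band B ($790M), TerraLink→Band C ($927M), Solara→Band F ($863M); total welfare W = $3429M.
Solara receives Band F at value $863M, so the others get W − 863 = $2566M.
Without Solara: best allocation of the remaining 3 bidders over all 4 bands is ClearBand→Band F ($978M), AzureWave→Band B ($790M), TerraLink→Band C ($927M), total $2695M.
VCG payment = (others' best without Solara) − (others' welfare with Solara) = 2695 − 2566 = $129M.

Solara pays $129M.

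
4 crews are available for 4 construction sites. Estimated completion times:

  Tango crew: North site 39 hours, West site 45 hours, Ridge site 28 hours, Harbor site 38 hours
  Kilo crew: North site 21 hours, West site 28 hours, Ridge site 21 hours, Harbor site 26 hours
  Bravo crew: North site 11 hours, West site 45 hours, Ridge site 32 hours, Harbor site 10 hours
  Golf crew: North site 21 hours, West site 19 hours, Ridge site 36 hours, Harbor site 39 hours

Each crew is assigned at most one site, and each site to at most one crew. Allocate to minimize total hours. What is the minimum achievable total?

Minimum total: 78 hours

Optimal: Tango crew→Ridge site (28 hours), Kilo crew→North site (21 hours), Bravo crew→Harbor site (10 hours), Golf crew→West site (19 hours) — total 28+21+10+19 = 78 hours.
Column-greedy (each site in turn goes to its cheapest remaining crew) gives 89 hours, worse by 11.
Next-best assignment: Tango crew→Ridge site, Kilo crew→Harbor site, Bravo crew→North site, Golf crew→West site = 84 hours.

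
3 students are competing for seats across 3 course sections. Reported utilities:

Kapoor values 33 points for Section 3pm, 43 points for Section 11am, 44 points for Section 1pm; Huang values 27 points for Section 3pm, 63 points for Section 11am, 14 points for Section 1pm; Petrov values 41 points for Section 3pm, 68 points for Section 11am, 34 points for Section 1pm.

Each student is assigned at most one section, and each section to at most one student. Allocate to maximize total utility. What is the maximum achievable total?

Maximum total: 148 points

This is the linear assignment problem.
Optimal: Kapoor→Section 1pm (44 points), Huang→Section 11am (63 points), Petrov→Section 3pm (41 points) — total 44+63+41 = 148 points.
Max-entry greedy (repeatedly take the single best remaining cell) gives 139 points, worse by 9.
Swapping Kapoor↔Petrov (Kapoor→Section 3pm 33 points, Petrov→Section 1pm 34 points) loses 18.
Checked against all permutations: 148 points is optimal.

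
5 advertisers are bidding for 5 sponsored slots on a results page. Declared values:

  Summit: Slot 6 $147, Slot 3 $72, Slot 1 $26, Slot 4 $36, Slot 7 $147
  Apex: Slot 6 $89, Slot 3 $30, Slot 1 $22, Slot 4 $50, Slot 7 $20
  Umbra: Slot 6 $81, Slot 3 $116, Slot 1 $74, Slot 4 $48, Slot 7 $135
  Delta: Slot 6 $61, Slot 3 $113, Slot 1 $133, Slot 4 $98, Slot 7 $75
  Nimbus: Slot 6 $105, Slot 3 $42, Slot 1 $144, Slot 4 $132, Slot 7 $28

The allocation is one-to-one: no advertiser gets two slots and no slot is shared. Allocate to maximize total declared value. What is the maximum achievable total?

Optimal: Summit→Slot 7 ($147), Apex→Slot 6 ($89), Umbra→Slot 3 ($116), Delta→Slot 1 ($133), Nimbus→Slot 4 ($132) — total 147+89+116+133+132 = $617.
Row-greedy (each advertiser in turn takes its best remaining slot) gives $507, worse by 110.
Swapping Nimbus↔Umbra (Nimbus→Slot 3 $42, Umbra→Slot 4 $48) loses 158.
Checked against all permutations: $617 is optimal.

Maximum total: $617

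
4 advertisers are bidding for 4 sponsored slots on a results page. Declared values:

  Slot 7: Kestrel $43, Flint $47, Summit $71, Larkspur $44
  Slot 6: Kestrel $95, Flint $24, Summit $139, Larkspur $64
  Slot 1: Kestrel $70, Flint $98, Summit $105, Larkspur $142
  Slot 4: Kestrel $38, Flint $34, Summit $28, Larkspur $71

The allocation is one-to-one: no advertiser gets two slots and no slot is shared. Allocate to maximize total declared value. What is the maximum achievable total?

Maximum total: $366

This is the linear assignment problem.
Optimal: Kestrel→Slot 4 ($38), Flint→Slot 7 ($47), Summit→Slot 6 ($139), Larkspur→Slot 1 ($142) — total 38+47+139+142 = $366.
Row-greedy (each advertiser in turn takes its best remaining slot) gives $335, worse by 31.
No other one-to-one assignment exceeds $366.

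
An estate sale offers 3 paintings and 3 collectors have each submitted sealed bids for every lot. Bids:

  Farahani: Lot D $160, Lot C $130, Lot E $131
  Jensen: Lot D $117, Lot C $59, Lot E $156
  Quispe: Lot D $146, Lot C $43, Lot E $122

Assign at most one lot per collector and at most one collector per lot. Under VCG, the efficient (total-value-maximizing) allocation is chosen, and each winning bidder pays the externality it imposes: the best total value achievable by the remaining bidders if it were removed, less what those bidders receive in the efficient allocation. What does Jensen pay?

Jensen pays $6.

Efficient allocation: Farahani→Lot C ($130), Jensen→Lot E ($156), Quispe→Lot D ($146); total welfare W = $432.
Jensen receives Lot E at value $156, so the others get W − 156 = $276.
Without Jensen: best allocation of the remaining 2 bidders over all 3 lots is Farahani→Lot D ($160), Quispe→Lot E ($122), total $282.
VCG payment = (others' best without Jensen) − (others' welfare with Jensen) = 282 − 276 = $6.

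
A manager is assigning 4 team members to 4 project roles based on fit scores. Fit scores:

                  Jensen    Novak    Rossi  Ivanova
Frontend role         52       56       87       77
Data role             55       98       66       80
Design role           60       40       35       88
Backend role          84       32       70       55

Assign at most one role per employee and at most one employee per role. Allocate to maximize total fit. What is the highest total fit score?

Max total: 357 pts

Treat this as an assignment problem: match each employee to one role.
Optimal: Jensen→Backend role (84 pts), Novak→Data role (98 pts), Rossi→Frontend role (87 pts), Ivanova→Design role (88 pts) — total 84+98+87+88 = 357 pts.
Next-best assignment: Jensen→Frontend role, Novak→Data role, Rossi→Backend role, Ivanova→Design role = 308 pts.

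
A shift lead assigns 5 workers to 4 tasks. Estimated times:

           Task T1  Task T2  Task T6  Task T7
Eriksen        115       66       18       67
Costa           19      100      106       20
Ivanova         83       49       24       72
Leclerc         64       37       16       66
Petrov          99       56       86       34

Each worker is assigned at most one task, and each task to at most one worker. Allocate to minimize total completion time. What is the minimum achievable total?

Minimum total: 108 min

Treat this as an assignment problem: match each worker to one task.
Optimal: Costa→Task T1 (19 min), Leclerc→Task T2 (37 min), Eriksen→Task T6 (18 min), Petrov→Task T7 (34 min) — total 19+37+18+34 = 108 min.
Row-greedy (each worker in turn takes its cheapest remaining task) gives 152 min, worse by 44.
Swapping Eriksen↔Petrov (Eriksen→Task T7 67 min, Petrov→Task T6 86 min) adds 101.
Every other assignment is strictly worse.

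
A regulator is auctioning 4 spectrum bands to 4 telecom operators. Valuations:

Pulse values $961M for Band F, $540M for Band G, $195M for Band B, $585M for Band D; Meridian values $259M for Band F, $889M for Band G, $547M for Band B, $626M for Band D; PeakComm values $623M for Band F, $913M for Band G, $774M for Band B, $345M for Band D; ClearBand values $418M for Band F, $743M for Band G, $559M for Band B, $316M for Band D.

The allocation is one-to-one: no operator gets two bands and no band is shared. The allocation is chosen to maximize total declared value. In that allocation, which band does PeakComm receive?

PeakComm receives Band B.

Optimal: Pulse→Band F ($961M), Meridian→Band D ($626M), PeakComm→Band B ($774M), ClearBand→Band G ($743M) — total 961+626+774+743 = $3104M.
Row-greedy (each operator in turn takes its best remaining band) gives $2940M, worse by 164.
Swapping ClearBand↔Meridian (ClearBand→Band D $316M, Meridian→Band G $889M) loses 164.
Every other assignment is strictly worse.
PeakComm's own top band is Band G ($913M), but forcing PeakComm→Band G and reassigning the rest optimally gives only $3059M — worse by 45.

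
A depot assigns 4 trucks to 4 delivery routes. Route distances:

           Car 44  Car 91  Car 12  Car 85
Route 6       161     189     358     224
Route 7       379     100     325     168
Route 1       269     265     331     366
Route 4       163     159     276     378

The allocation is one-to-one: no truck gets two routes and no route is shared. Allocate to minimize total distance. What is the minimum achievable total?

This is the linear assignment problem.
Optimal: Car 44→Route 4 (163 km), Car 91→Route 7 (100 km), Car 12→Route 1 (331 km), Car 85→Route 6 (224 km) — total 163+100+331+224 = 818 km.
Column-greedy (each route in turn goes to its cheapest remaining truck) gives 970 km, worse by 152.
Next-best assignment: Car 44→Route 6, Car 91→Route 4, Car 12→Route 1, Car 85→Route 7 = 819 km.

Min total: 818 km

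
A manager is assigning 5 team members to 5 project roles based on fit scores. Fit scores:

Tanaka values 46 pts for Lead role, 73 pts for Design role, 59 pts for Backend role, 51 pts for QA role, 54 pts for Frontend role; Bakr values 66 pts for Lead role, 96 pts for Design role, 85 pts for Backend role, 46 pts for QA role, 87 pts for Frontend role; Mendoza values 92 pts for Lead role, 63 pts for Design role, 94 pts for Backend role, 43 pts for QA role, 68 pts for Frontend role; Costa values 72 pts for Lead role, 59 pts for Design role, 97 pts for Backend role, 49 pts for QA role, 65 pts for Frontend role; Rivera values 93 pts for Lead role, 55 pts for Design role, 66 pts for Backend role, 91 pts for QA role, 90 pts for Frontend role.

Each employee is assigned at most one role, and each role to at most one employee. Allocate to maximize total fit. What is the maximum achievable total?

This is a one-to-one assignment (maximum-weight bipartite matching).
Optimal: Tanaka→Design role (73 pts), Bakr→Frontend role (87 pts), Mendoza→Lead role (92 pts), Costa→Backend role (97 pts), Rivera→QA role (91 pts) — total 73+87+92+97+91 = 440 pts.
Swapping Mendoza↔Tanaka (Mendoza→Design role 63 pts, Tanaka→Lead role 46 pts) loses 56.

Maximum total: 440 pts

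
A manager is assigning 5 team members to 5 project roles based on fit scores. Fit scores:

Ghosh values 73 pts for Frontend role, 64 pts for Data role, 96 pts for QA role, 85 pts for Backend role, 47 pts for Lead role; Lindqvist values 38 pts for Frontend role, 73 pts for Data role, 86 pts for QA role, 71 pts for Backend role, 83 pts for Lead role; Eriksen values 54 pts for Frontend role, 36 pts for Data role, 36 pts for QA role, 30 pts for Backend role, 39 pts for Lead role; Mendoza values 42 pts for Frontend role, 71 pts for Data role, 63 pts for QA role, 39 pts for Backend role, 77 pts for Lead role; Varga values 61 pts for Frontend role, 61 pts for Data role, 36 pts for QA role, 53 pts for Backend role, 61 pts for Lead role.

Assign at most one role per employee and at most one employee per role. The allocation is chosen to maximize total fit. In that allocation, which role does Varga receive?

Varga receives Data role.

This is the linear assignment problem.
Optimal: Ghosh→Backend role (85 pts), Lindqvist→QA role (86 pts), Eriksen→Frontend role (54 pts), Mendoza→Lead role (77 pts), Varga→Data role (61 pts) — total 85+86+54+77+61 = 363 pts.
Row-greedy (each employee in turn takes its best remaining role) gives 357 pts, worse by 6.
Varga's own top role is Frontend role (61 pts), but forcing Varga→Frontend role and reassigning the rest optimally gives only 345 pts — worse by 18.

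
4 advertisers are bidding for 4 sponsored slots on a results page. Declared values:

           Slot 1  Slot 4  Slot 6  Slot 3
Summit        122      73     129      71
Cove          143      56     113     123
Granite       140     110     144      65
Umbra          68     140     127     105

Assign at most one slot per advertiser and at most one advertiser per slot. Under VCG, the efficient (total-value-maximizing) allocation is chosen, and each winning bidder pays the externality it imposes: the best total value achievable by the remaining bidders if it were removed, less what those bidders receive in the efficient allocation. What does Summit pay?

Summit pays $24.

Efficient allocation: Summit→Slot 6 ($129), Cove→Slot 3 ($123), Granite→Slot 1 ($140), Umbra→Slot 4 ($140); total welfare W = $532.
Summit receives Slot 6 at value $129, so the others get W − 129 = $403.
Without Summit: best allocation of the remaining 3 bidders over all 4 slots is Cove→Slot 1 ($143), Granite→Slot 6 ($144), Umbra→Slot 4 ($140), total $427.
VCG payment = (others' best without Summit) − (others' welfare with Summit) = 427 − 403 = $24.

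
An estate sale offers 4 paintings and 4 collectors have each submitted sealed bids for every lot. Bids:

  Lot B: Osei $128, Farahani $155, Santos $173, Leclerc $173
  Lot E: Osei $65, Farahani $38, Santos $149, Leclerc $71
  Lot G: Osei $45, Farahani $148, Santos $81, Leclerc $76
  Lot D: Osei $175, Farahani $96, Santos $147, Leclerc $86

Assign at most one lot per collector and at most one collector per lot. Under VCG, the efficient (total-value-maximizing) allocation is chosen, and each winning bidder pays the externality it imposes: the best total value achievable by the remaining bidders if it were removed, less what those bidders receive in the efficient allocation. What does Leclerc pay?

Leclerc pays $24.

Efficient allocation: Osei→Lot D ($175), Farahani→Lot G ($148), Santos→Lot E ($149), Leclerc→Lot B ($173); total welfare W = $645.
Leclerc receives Lot B at value $173, so the others get W − 173 = $472.
Without Leclerc: best allocation of the remaining 3 bidders over all 4 lots is Osei→Lot D ($175), Farahani→Lot G ($148), Santos→Lot B ($173), total $496.
VCG payment = (others' best without Leclerc) − (others' welfare with Leclerc) = 496 − 472 = $24.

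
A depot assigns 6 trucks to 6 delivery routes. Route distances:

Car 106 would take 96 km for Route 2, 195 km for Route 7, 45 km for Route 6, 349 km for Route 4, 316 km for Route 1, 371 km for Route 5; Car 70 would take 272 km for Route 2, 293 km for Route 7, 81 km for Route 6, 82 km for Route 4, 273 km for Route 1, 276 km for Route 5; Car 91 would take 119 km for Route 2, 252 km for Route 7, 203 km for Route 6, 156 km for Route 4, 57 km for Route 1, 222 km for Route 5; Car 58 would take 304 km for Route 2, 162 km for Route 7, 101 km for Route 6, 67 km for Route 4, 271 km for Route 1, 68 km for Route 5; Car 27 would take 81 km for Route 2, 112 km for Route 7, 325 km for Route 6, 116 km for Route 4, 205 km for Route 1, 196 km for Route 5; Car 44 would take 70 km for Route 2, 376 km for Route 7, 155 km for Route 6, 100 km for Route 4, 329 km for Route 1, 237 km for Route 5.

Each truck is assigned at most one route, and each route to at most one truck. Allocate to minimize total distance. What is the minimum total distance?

Min total: 434 km

Treat this as an assignment problem: match each truck to one route.
Optimal: Car 106→Route 6 (45 km), Car 70→Route 4 (82 km), Car 91→Route 1 (57 km), Car 58→Route 5 (68 km), Car 27→Route 7 (112 km), Car 44→Route 2 (70 km) — total 45+82+57+68+112+70 = 434 km.
Checked against all permutations: 434 km is optimal.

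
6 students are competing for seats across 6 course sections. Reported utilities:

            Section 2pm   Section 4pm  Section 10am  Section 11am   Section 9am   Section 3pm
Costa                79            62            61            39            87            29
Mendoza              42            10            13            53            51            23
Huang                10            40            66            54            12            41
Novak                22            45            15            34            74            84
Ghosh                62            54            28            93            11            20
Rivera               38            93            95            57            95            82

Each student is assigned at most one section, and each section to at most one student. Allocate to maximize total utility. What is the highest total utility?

Optimal: Costa→Section 2pm (79 points), Mendoza→Section 9am (51 points), Huang→Section 10am (66 points), Novak→Section 3pm (84 points), Ghosh→Section 11am (93 points), Rivera→Section 4pm (93 points) — total 79+51+66+84+93+93 = 466 points.
Row-greedy (each student in turn takes its best remaining section) gives 445 points, worse by 21.
Next-best assignment: Costa→Section 9am, Mendoza→Section 2pm, Huang→Section 10am, Novak→Section 3pm, Ghosh→Section 11am, Rivera→Section 4pm = 465 points.
Swapping Ghosh↔Costa (Ghosh→Section 2pm 62 points, Costa→Section 11am 39 points) loses 71.
Every other assignment is strictly worse.

Maximum total: 466 points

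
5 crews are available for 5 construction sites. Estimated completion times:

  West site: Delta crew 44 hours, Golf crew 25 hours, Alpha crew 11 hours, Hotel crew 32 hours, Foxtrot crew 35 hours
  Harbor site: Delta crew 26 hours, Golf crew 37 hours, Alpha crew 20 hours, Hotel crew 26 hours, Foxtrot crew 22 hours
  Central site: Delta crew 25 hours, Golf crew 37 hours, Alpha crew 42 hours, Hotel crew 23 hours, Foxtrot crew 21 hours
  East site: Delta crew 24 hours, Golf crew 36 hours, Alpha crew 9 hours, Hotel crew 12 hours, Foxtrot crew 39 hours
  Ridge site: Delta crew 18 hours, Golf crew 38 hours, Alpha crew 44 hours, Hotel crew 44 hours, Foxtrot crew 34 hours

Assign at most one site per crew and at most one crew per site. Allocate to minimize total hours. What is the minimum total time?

This is a one-to-one assignment (minimum-cost bipartite matching).
Optimal: Delta crew→Ridge site (18 hours), Golf crew→West site (25 hours), Alpha crew→Harbor site (20 hours), Hotel crew→East site (12 hours), Foxtrot crew→Central site (21 hours) — total 18+25+20+12+21 = 96 hours.
Every other assignment is strictly worse.

Min total: 96 hours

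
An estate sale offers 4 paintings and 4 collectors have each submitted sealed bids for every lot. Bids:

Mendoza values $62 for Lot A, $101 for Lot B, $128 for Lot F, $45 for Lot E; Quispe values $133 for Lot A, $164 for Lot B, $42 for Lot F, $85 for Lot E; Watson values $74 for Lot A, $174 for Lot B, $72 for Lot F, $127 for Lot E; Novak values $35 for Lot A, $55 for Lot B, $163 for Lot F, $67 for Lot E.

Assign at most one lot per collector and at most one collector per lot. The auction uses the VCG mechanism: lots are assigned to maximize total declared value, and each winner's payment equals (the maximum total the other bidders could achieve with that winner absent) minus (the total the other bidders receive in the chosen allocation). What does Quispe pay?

Efficient allocation: Mendoza→Lot B ($101), Quispe→Lot A ($133), Watson→Lot E ($127), Novak→Lot F ($163); total welfare W = $524.
Quispe receives Lot A at value $133, so the others get W − 133 = $391.
Without Quispe: best allocation of the remaining 3 bidders over all 4 lots is Mendoza→Lot A ($62), Watson→Lot B ($174), Novak→Lot F ($163), total $399.
VCG payment = (others' best without Quispe) − (others' welfare with Quispe) = 399 − 391 = $8.

Quispe pays $8.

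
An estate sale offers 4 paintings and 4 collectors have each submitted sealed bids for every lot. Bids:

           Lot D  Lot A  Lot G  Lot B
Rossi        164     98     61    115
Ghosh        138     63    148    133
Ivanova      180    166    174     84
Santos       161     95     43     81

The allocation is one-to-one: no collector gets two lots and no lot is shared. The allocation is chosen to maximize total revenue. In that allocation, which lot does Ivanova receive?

Ivanova receives Lot A.

This is the linear assignment problem.
Optimal: Rossi→Lot B ($115), Ghosh→Lot G ($148), Ivanova→Lot A ($166), Santos→Lot D ($161) — total 115+148+166+161 = $590.
Column-greedy (each lot in turn goes to its best remaining collector) gives $507, worse by 83.
No other one-to-one assignment exceeds $590.
Ivanova's own top lot is Lot D ($180), but forcing Ivanova→Lot D and reassigning the rest optimally gives only $538 — worse by 52.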